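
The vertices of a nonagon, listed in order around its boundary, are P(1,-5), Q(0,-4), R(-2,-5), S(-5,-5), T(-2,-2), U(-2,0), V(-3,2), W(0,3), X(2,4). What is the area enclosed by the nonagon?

Apply the shoelace formula: 2A = Σ (x_i·y_{i+1} − x_{i+1}·y_i), indices taken mod 9.
Cross-terms: -4, -8, -15, 0, -4, -4, -9, -6, -14  ⇒  Σ = -64
Area = |Σ|/2 = 32.

32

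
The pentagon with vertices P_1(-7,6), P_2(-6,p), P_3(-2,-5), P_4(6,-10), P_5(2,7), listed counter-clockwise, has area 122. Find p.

The doubled signed area Σ (x_i y_{i+1} − x_{i+1} y_i) is linear in p.
With p=0 it equals 239; the coefficient of p is -5 (from the two edges through P_2).
So -5·p + 239 = 2·122 = 244 ⇒ p = -1.

-1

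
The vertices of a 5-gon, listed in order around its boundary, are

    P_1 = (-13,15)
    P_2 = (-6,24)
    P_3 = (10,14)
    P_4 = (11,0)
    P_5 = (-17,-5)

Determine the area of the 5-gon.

537.5

Apply the surveyor's formula: 2A = Σ (x_i·y_{i+1} − x_{i+1}·y_i), indices taken mod 5.
Σ = (-222) + (-324) + (-154) + (-55) + (-320) = -1075
Area = |Σ|/2 = 537.5.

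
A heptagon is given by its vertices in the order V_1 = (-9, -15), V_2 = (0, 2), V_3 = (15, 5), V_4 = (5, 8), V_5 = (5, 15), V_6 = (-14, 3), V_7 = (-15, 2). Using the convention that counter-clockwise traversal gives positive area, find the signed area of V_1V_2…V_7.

283.5

Σ = (-18) + (-30) + (95) + (35) + (225) + (17) + (243) = 567
Signed area = Σ/2 = 283.5 (positive ⇒ counter-clockwise traversal).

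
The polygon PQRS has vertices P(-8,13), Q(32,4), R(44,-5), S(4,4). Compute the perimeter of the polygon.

|PQ| = √((40)² + (-9)²) = √1681 = 41
|QR| = √((12)² + (-9)²) = √225 = 15
|RS| = √((-40)² + (9)²) = √1681 = 41
|SP| = √((-12)² + (9)²) = √225 = 15
Perimeter = 41 + 15 + 41 + 15 = 112.

112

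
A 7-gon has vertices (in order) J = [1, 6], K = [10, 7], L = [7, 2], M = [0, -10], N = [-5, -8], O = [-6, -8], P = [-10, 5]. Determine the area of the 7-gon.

192.5

Apply the shoelace formula: 2A = Σ (x_i·y_{i+1} − x_{i+1}·y_i), indices taken mod 7.
J→K: (1)(7) − (10)(6) = -53
K→L: (10)(2) − (7)(7) = -29
L→M: (7)(-10) − (0)(2) = -70
M→N: (0)(-8) − (-5)(-10) = -50
N→O: (-5)(-8) − (-6)(-8) = -8
O→P: (-6)(5) − (-10)(-8) = -110
P→J: (-10)(6) − (1)(5) = -65
Σ = -385
Area = |Σ|/2 = 192.5.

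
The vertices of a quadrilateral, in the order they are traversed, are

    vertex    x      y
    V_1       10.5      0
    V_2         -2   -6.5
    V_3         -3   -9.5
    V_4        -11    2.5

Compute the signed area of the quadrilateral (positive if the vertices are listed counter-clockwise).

Σ = (-68.25) + (-0.5) + (-112) + (-26.25) = -207
Signed area = Σ/2 = -103.5 (negative ⇒ clockwise traversal).

-103.5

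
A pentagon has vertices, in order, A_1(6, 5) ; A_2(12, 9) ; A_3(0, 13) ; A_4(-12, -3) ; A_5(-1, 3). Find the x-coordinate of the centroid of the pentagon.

71/183

Apply the shoelace (surveyor's) formula. First the cross-terms c_i = x_i·y_{i+1} − x_{i+1}·y_i:
  -6, 156, 156, -39, -23  ⇒  2A = 244, A = 122.
Then Σ (x_i + x_{i+1})·c_i = 284, so x̄ = 284 / (6·122) = 71/183.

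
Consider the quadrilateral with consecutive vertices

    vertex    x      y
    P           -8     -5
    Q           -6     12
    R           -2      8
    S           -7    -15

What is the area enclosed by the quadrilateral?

74.5

Apply the shoelace (surveyor's) formula: 2A = Σ (x_i·y_{i+1} − x_{i+1}·y_i), indices taken mod 4.
Σ = (-126) + (-24) + (86) + (-85) = -149
Area = |Σ|/2 = 74.5.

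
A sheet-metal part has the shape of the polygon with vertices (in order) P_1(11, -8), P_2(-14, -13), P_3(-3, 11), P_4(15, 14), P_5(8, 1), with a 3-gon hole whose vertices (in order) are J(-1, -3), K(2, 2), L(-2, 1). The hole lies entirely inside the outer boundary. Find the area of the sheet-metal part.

Outer boundary:
Apply the shoelace formula: 2A = Σ (x_i·y_{i+1} − x_{i+1}·y_i), indices taken mod 5.
P_1→P_2: (11)(-13) − (-14)(-8) = -255
P_2→P_3: (-14)(11) − (-3)(-13) = -193
P_3→P_4: (-3)(14) − (15)(11) = -207
P_4→P_5: (15)(1) − (8)(14) = -97
P_5→P_1: (8)(-8) − (11)(1) = -75
Σ = -827
Area = |Σ|/2 = 413.5.
Hole:
Apply the shoelace (surveyor's) formula: 2A = Σ (x_i·y_{i+1} − x_{i+1}·y_i), indices taken mod 3.
Cross-terms: 4, 6, 7  ⇒  Σ = 17
Area = |Σ|/2 = 8.5.
Net area = 413.5 − 8.5 = 405.

405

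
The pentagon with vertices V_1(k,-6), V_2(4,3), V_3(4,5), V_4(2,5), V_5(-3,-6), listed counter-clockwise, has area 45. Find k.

Write out the shoelace sum; only the two edges meeting at V_1 involve k:
2·Area = [((-3)·(-6) − k·(-6)) + (k·3 − 4·(-6))] + 21
       = 9·k + 63 = 90
⇒ k = 3.

3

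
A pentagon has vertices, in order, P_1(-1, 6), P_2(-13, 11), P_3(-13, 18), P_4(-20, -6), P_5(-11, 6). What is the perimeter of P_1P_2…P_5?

70

|P_1P_2| = √((-12)² + (5)²) = √169 = 13
|P_2P_3| = √((0)² + (7)²) = √49 = 7
|P_3P_4| = √((-7)² + (-24)²) = √625 = 25
|P_4P_5| = √((9)² + (12)²) = √225 = 15
|P_5P_1| = √((10)² + (0)²) = √100 = 10
Perimeter = 13 + 7 + 25 + 15 + 10 = 70.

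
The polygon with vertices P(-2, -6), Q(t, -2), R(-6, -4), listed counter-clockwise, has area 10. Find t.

0

The doubled signed area Σ (x_i y_{i+1} − x_{i+1} y_i) is linear in t.
With t=0 it equals 20; the coefficient of t is 2 (from the two edges through Q).
So 2·t + 20 = 2·10 = 20 ⇒ t = 0.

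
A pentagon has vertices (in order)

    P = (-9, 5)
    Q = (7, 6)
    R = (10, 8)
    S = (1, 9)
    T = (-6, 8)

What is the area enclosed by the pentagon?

Apply the shoelace formula: 2A = Σ (x_i·y_{i+1} − x_{i+1}·y_i), indices taken mod 5.
Σ = (-89) + (-4) + (82) + (62) + (42) = 93
Area = |Σ|/2 = 46.5.

46.5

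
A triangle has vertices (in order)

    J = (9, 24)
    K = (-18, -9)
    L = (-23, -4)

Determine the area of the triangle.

Σ = (351) + (-135) + (-516) = -300
Area = |Σ|/2 = 150.

150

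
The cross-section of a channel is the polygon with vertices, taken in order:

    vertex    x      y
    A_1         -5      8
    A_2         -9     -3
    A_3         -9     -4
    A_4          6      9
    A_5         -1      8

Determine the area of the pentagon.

64

Apply Gauss's area formula: 2A = Σ (x_i·y_{i+1} − x_{i+1}·y_i), indices taken mod 5.
Σ = (87) + (9) + (-57) + (57) + (32) = 128
Area = |Σ|/2 = 64.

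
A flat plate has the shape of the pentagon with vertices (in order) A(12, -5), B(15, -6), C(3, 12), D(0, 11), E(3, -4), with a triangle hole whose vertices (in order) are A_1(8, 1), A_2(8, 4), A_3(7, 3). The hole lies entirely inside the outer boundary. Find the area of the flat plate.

115.5

Outer boundary:
Σ = (3) + (198) + (33) + (-33) + (33) = 234
Area = |Σ|/2 = 117.
Hole:
A_1→A_2: (8)(4) − (8)(1) = 24
A_2→A_3: (8)(3) − (7)(4) = -4
A_3→A_1: (7)(1) − (8)(3) = -17
Σ = 3
Area = |Σ|/2 = 1.5.
Net area = 117 − 1.5 = 115.5.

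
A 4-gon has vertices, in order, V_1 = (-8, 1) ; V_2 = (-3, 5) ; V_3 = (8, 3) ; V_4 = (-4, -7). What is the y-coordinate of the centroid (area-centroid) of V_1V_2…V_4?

13/95

Apply the shoelace formula. First the cross-terms c_i = x_i·y_{i+1} − x_{i+1}·y_i:
  -37, -49, -44, -60  ⇒  2A = -190, A = -95.
Then Σ (y_i + y_{i+1})·c_i = -78, so ȳ = -78 / (6·(-95)) = 13/95.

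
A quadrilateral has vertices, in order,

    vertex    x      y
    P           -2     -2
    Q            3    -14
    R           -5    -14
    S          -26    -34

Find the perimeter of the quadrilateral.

90

|PQ| = √((5)² + (-12)²) = √169 = 13
|QR| = √((-8)² + (0)²) = √64 = 8
|RS| = √((-21)² + (-20)²) = √841 = 29
|SP| = √((24)² + (32)²) = √1600 = 40
Perimeter = 13 + 8 + 29 + 40 = 90.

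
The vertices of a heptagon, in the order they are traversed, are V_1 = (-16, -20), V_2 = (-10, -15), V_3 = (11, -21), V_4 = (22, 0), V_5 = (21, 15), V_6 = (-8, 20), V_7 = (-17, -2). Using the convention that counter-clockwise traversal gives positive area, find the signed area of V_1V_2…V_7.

1205.5

Σ = (40) + (375) + (462) + (330) + (540) + (356) + (308) = 2411
Signed area = Σ/2 = 1205.5 (positive ⇒ counter-clockwise traversal).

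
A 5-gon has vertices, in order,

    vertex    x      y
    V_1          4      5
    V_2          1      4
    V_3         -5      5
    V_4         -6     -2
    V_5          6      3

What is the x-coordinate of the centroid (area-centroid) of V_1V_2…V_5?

Apply Gauss's area formula. First the cross-terms c_i = x_i·y_{i+1} − x_{i+1}·y_i:
  11, 25, 40, -6, 18  ⇒  2A = 88, A = 44.
Then Σ (x_i + x_{i+1})·c_i = -305, so x̄ = -305 / (6·44) = -305/264.

-305/264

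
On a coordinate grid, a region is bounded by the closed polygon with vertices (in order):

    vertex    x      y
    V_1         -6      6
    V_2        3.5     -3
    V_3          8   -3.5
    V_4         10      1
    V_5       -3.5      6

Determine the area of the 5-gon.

Σ = (-3) + (11.75) + (43) + (63.5) + (15) = 130.25
Area = |Σ|/2 = 65.125.

65.125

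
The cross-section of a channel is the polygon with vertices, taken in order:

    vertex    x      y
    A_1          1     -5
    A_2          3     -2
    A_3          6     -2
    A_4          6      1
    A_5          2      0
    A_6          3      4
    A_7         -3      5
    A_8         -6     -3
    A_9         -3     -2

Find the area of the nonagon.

64.5

Apply the shoelace (surveyor's) formula: 2A = Σ (x_i·y_{i+1} − x_{i+1}·y_i), indices taken mod 9.
A_1→A_2: (1)(-2) − (3)(-5) = 13
A_2→A_3: (3)(-2) − (6)(-2) = 6
A_3→A_4: (6)(1) − (6)(-2) = 18
A_4→A_5: (6)(0) − (2)(1) = -2
A_5→A_6: (2)(4) − (3)(0) = 8
A_6→A_7: (3)(5) − (-3)(4) = 27
A_7→A_8: (-3)(-3) − (-6)(5) = 39
A_8→A_9: (-6)(-2) − (-3)(-3) = 3
A_9→A_1: (-3)(-5) − (1)(-2) = 17
Σ = 129
Area = |Σ|/2 = 64.5.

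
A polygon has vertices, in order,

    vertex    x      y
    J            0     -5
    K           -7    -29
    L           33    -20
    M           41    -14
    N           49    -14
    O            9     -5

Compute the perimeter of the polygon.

134

|JK| = √((-7)² + (-24)²) = √625 = 25
|KL| = √((40)² + (9)²) = √1681 = 41
|LM| = √((8)² + (6)²) = √100 = 10
|MN| = √((8)² + (0)²) = √64 = 8
|NO| = √((-40)² + (9)²) = √1681 = 41
|OJ| = √((-9)² + (0)²) = √81 = 9
Perimeter = 25 + 41 + 10 + 8 + 41 + 9 = 134.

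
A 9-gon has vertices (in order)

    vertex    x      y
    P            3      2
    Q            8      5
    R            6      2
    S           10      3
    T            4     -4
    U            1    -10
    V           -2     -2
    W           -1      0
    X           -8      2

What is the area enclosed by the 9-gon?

Σ = (-1) + (-14) + (-2) + (-52) + (-36) + (-22) + (-2) + (-2) + (-22) = -153
Area = |Σ|/2 = 76.5.

76.5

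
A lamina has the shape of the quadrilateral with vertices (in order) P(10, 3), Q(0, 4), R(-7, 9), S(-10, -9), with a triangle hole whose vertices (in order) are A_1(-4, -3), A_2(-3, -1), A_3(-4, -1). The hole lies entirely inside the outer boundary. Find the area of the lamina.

Outer boundary:
Apply the shoelace (surveyor's) formula: 2A = Σ (x_i·y_{i+1} − x_{i+1}·y_i), indices taken mod 4.
Σ = (40) + (28) + (153) + (60) = 281
Area = |Σ|/2 = 140.5.
Hole:
Cross-terms: -5, -1, 8  ⇒  Σ = 2
Area = |Σ|/2 = 1.
Net area = 140.5 − 1 = 139.5.

139.5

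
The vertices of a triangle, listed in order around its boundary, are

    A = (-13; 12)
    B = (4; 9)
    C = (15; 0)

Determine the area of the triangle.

60

Σ = (-165) + (-135) + (180) = -120
Area = |Σ|/2 = 60.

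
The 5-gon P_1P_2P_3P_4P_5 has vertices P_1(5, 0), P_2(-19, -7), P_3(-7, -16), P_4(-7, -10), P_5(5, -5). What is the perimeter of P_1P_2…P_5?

64

|P_1P_2| = √((-24)² + (-7)²) = √625 = 25
|P_2P_3| = √((12)² + (-9)²) = √225 = 15
|P_3P_4| = √((0)² + (6)²) = √36 = 6
|P_4P_5| = √((12)² + (5)²) = √169 = 13
|P_5P_1| = √((0)² + (5)²) = √25 = 5
Perimeter = 25 + 15 + 6 + 13 + 5 = 64.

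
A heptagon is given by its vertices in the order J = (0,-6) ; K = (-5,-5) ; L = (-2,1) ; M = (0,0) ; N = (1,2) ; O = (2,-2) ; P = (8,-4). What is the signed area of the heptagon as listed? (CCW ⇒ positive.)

Apply the shoelace (surveyor's) formula: 2A = Σ (x_i·y_{i+1} − x_{i+1}·y_i), indices taken mod 7.
J→K: (0)(-5) − (-5)(-6) = -30
K→L: (-5)(1) − (-2)(-5) = -15
L→M: (-2)(0) − (0)(1) = 0
M→N: (0)(2) − (1)(0) = 0
N→O: (1)(-2) − (2)(2) = -6
O→P: (2)(-4) − (8)(-2) = 8
P→J: (8)(-6) − (0)(-4) = -48
Σ = -91
Signed area = Σ/2 = -45.5 (negative ⇒ clockwise traversal).

-45.5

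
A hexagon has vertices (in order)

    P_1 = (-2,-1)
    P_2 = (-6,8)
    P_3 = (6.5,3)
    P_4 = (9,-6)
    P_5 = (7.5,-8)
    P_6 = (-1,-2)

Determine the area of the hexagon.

Apply the surveyor's formula: 2A = Σ (x_i·y_{i+1} − x_{i+1}·y_i), indices taken mod 6.
Σ = (-22) + (-70) + (-66) + (-27) + (-23) + (-3) = -211
Area = |Σ|/2 = 105.5.

105.5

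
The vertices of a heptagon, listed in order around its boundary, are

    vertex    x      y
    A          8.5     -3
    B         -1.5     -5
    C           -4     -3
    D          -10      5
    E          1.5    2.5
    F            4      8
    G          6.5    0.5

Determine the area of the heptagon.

108.375

A→B: (8.5)(-5) − (-1.5)(-3) = -47
B→C: (-1.5)(-3) − (-4)(-5) = -15.5
C→D: (-4)(5) − (-10)(-3) = -50
D→E: (-10)(2.5) − (1.5)(5) = -32.5
E→F: (1.5)(8) − (4)(2.5) = 2
F→G: (4)(0.5) − (6.5)(8) = -50
G→A: (6.5)(-3) − (8.5)(0.5) = -23.75
Σ = -216.75
Area = |Σ|/2 = 108.375.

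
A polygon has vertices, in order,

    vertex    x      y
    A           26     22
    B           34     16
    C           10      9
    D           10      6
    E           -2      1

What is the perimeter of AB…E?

86

|AB| = √((8)² + (-6)²) = √100 = 10
|BC| = √((-24)² + (-7)²) = √625 = 25
|CD| = √((0)² + (-3)²) = √9 = 3
|DE| = √((-12)² + (-5)²) = √169 = 13
|EA| = √((28)² + (21)²) = √1225 = 35
Perimeter = 10 + 25 + 3 + 13 + 35 = 86.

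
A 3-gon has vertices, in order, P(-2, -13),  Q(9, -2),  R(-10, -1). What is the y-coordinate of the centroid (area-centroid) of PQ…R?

Apply the shoelace (surveyor's) formula. First the cross-terms c_i = x_i·y_{i+1} − x_{i+1}·y_i:
  121, -29, 128  ⇒  2A = 220, A = 110.
Then Σ (y_i + y_{i+1})·c_i = -3520, so ȳ = -3520 / (6·110) = -16/3.

-16/3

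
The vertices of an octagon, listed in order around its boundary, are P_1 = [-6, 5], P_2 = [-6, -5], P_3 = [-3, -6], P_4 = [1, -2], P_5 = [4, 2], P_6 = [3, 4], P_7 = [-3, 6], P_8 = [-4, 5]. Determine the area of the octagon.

81

Apply Gauss's area formula: 2A = Σ (x_i·y_{i+1} − x_{i+1}·y_i), indices taken mod 8.
P_1→P_2: (-6)(-5) − (-6)(5) = 60
P_2→P_3: (-6)(-6) − (-3)(-5) = 21
P_3→P_4: (-3)(-2) − (1)(-6) = 12
P_4→P_5: (1)(2) − (4)(-2) = 10
P_5→P_6: (4)(4) − (3)(2) = 10
P_6→P_7: (3)(6) − (-3)(4) = 30
P_7→P_8: (-3)(5) − (-4)(6) = 9
P_8→P_1: (-4)(5) − (-6)(5) = 10
Σ = 162
Area = |Σ|/2 = 81.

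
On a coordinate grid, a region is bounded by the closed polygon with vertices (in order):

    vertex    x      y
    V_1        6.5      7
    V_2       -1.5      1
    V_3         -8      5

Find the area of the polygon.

35.5

Apply the surveyor's formula: 2A = Σ (x_i·y_{i+1} − x_{i+1}·y_i), indices taken mod 3.
Σ = (17) + (0.5) + (-88.5) = -71
Area = |Σ|/2 = 35.5.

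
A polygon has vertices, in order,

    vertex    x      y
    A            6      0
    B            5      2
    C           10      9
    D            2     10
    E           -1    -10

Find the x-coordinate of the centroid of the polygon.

Apply the shoelace formula. First the cross-terms c_i = x_i·y_{i+1} − x_{i+1}·y_i:
  12, 25, 82, -10, 60  ⇒  2A = 169, A = 84.5.
Then Σ (x_i + x_{i+1})·c_i = 1781, so x̄ = 1781 / (6·84.5) = 137/39.

137/39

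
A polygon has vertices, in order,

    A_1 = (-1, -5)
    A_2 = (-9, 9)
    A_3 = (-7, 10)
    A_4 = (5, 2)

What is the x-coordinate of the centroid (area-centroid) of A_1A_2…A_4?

Apply Gauss's area formula. First the cross-terms c_i = x_i·y_{i+1} − x_{i+1}·y_i:
  -54, -27, -64, -23  ⇒  2A = -168, A = -84.
Then Σ (x_i + x_{i+1})·c_i = 1008, so x̄ = 1008 / (6·(-84)) = -2.

-2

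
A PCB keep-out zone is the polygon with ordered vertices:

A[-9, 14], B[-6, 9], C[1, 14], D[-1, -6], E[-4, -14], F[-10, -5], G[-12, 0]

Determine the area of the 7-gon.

Apply Gauss's area formula: 2A = Σ (x_i·y_{i+1} − x_{i+1}·y_i), indices taken mod 7.
Cross-terms: 3, -93, 8, -10, -120, -60, -168  ⇒  Σ = -440
Area = |Σ|/2 = 220.

220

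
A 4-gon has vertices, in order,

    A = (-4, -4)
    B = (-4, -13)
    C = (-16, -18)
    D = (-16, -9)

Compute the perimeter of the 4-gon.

44

|AB| = √((0)² + (-9)²) = √81 = 9
|BC| = √((-12)² + (-5)²) = √169 = 13
|CD| = √((0)² + (9)²) = √81 = 9
|DA| = √((12)² + (5)²) = √169 = 13
Perimeter = 9 + 13 + 9 + 13 = 44.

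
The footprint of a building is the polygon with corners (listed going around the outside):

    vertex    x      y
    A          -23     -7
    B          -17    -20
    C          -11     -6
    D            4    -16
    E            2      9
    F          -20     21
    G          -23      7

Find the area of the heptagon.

Apply Gauss's area formula: 2A = Σ (x_i·y_{i+1} − x_{i+1}·y_i), indices taken mod 7.
Cross-terms: 341, -118, 200, 68, 222, 343, 322  ⇒  Σ = 1378
Area = |Σ|/2 = 689.

689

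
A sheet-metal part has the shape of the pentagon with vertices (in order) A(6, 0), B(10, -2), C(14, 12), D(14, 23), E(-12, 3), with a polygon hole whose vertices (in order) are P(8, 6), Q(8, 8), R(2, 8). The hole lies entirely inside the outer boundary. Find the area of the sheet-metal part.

Outer boundary:
Apply the surveyor's formula: 2A = Σ (x_i·y_{i+1} − x_{i+1}·y_i), indices taken mod 5.
A→B: (6)(-2) − (10)(0) = -12
B→C: (10)(12) − (14)(-2) = 148
C→D: (14)(23) − (14)(12) = 154
D→E: (14)(3) − (-12)(23) = 318
E→A: (-12)(0) − (6)(3) = -18
Σ = 590
Area = |Σ|/2 = 295.
Hole:
Σ = (16) + (48) + (-52) = 12
Area = |Σ|/2 = 6.
Net area = 295 − 6 = 289.

289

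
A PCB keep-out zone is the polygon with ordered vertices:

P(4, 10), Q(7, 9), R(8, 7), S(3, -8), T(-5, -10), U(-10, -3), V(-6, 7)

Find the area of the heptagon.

236.5

Σ = (-34) + (-23) + (-85) + (-70) + (-85) + (-88) + (-88) = -473
Area = |Σ|/2 = 236.5.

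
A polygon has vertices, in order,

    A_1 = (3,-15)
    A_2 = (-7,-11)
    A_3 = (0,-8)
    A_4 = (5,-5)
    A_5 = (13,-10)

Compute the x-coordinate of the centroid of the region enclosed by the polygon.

Apply the shoelace (surveyor's) formula. First the cross-terms c_i = x_i·y_{i+1} − x_{i+1}·y_i:
  -138, 56, 40, 15, -165  ⇒  2A = -192, A = -96.
Then Σ (x_i + x_{i+1})·c_i = -2010, so x̄ = -2010 / (6·(-96)) = 335/96.

335/96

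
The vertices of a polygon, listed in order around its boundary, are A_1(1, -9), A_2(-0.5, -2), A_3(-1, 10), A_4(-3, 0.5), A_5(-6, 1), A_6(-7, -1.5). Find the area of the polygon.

Apply the shoelace formula: 2A = Σ (x_i·y_{i+1} − x_{i+1}·y_i), indices taken mod 6.
A_1→A_2: (1)(-2) − (-0.5)(-9) = -6.5
A_2→A_3: (-0.5)(10) − (-1)(-2) = -7
A_3→A_4: (-1)(0.5) − (-3)(10) = 29.5
A_4→A_5: (-3)(1) − (-6)(0.5) = 0
A_5→A_6: (-6)(-1.5) − (-7)(1) = 16
A_6→A_1: (-7)(-9) − (1)(-1.5) = 64.5
Σ = 96.5
Area = |Σ|/2 = 48.25.

48.25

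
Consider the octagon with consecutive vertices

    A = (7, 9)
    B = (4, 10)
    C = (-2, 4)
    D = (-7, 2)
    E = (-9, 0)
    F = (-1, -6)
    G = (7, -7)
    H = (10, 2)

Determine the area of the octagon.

187.5

Cross-terms: 34, 36, 24, 18, 54, 49, 84, 76  ⇒  Σ = 375
Area = |Σ|/2 = 187.5.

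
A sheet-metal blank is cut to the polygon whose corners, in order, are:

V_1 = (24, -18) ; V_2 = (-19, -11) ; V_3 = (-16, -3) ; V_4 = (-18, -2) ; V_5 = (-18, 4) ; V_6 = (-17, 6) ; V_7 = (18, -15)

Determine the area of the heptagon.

Cross-terms: -606, -119, -22, -108, -40, 147, 36  ⇒  Σ = -712
Area = |Σ|/2 = 356.

356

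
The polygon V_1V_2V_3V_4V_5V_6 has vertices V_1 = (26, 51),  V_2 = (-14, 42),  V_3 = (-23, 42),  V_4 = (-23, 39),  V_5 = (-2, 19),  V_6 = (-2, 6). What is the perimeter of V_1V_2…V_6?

|V_1V_2| = √((-40)² + (-9)²) = √1681 = 41
|V_2V_3| = √((-9)² + (0)²) = √81 = 9
|V_3V_4| = √((0)² + (-3)²) = √9 = 3
|V_4V_5| = √((21)² + (-20)²) = √841 = 29
|V_5V_6| = √((0)² + (-13)²) = √169 = 13
|V_6V_1| = √((28)² + (45)²) = √2809 = 53
Perimeter = 41 + 9 + 3 + 29 + 13 + 53 = 148.

148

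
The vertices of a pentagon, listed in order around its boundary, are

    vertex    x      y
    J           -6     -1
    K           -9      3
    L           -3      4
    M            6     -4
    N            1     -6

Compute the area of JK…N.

Apply the shoelace (surveyor's) formula: 2A = Σ (x_i·y_{i+1} − x_{i+1}·y_i), indices taken mod 5.
J→K: (-6)(3) − (-9)(-1) = -27
K→L: (-9)(4) − (-3)(3) = -27
L→M: (-3)(-4) − (6)(4) = -12
M→N: (6)(-6) − (1)(-4) = -32
N→J: (1)(-1) − (-6)(-6) = -37
Σ = -135
Area = |Σ|/2 = 67.5.

67.5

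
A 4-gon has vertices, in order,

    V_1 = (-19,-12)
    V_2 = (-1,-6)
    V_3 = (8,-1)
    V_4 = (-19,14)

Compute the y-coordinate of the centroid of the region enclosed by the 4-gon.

1/123

Apply the surveyor's formula. First the cross-terms c_i = x_i·y_{i+1} − x_{i+1}·y_i:
  102, 49, 93, 494  ⇒  2A = 738, A = 369.
Then Σ (y_i + y_{i+1})·c_i = 18, so ȳ = 18 / (6·369) = 1/123.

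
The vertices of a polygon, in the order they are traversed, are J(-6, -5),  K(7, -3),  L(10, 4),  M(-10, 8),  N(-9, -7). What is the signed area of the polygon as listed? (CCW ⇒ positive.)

188

Apply the surveyor's formula: 2A = Σ (x_i·y_{i+1} − x_{i+1}·y_i), indices taken mod 5.
Cross-terms: 53, 58, 120, 142, 3  ⇒  Σ = 376
Signed area = Σ/2 = 188 (positive ⇒ counter-clockwise traversal).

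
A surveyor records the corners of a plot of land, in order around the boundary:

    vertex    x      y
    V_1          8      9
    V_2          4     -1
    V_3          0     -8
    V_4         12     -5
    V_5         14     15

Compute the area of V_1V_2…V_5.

Apply the shoelace (surveyor's) formula: 2A = Σ (x_i·y_{i+1} − x_{i+1}·y_i), indices taken mod 5.
Σ = (-44) + (-32) + (96) + (250) + (6) = 276
Area = |Σ|/2 = 138.

138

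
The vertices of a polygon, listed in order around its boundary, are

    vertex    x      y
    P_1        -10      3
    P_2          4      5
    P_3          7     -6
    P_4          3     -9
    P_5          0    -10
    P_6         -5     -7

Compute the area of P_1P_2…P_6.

165.5

Σ = (-62) + (-59) + (-45) + (-30) + (-50) + (-85) = -331
Area = |Σ|/2 = 165.5.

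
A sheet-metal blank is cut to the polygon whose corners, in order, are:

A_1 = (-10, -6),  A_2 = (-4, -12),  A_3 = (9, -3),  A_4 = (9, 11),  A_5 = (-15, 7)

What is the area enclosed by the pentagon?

365

Apply the shoelace (surveyor's) formula: 2A = Σ (x_i·y_{i+1} − x_{i+1}·y_i), indices taken mod 5.
Σ = (96) + (120) + (126) + (228) + (160) = 730
Area = |Σ|/2 = 365.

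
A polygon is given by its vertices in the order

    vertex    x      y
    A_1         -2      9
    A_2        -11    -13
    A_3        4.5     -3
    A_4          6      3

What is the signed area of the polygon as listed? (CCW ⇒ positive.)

154

Apply the surveyor's formula: 2A = Σ (x_i·y_{i+1} − x_{i+1}·y_i), indices taken mod 4.
Σ = (125) + (91.5) + (31.5) + (60) = 308
Signed area = Σ/2 = 154 (positive ⇒ counter-clockwise traversal).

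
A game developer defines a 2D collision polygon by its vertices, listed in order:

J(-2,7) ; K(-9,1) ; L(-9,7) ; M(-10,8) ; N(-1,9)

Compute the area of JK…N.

Apply Gauss's area formula: 2A = Σ (x_i·y_{i+1} − x_{i+1}·y_i), indices taken mod 5.
Σ = (61) + (-54) + (-2) + (-82) + (11) = -66
Area = |Σ|/2 = 33.

33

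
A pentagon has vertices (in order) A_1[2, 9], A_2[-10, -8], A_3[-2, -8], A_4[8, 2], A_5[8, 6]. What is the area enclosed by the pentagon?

Apply the shoelace formula: 2A = Σ (x_i·y_{i+1} − x_{i+1}·y_i), indices taken mod 5.
Σ = (74) + (64) + (60) + (32) + (60) = 290
Area = |Σ|/2 = 145.

145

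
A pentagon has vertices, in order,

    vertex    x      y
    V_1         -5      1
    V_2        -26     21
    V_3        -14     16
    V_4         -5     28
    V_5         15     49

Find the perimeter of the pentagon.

|V_1V_2| = √((-21)² + (20)²) = √841 = 29
|V_2V_3| = √((12)² + (-5)²) = √169 = 13
|V_3V_4| = √((9)² + (12)²) = √225 = 15
|V_4V_5| = √((20)² + (21)²) = √841 = 29
|V_5V_1| = √((-20)² + (-48)²) = √2704 = 52
Perimeter = 29 + 13 + 15 + 29 + 52 = 138.

138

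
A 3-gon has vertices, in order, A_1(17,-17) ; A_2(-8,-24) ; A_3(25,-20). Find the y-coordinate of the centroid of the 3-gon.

Apply the shoelace (surveyor's) formula. First the cross-terms c_i = x_i·y_{i+1} − x_{i+1}·y_i:
  -544, 760, -85  ⇒  2A = 131, A = 65.5.
Then Σ (y_i + y_{i+1})·c_i = -7991, so ȳ = -7991 / (6·65.5) = -61/3.

-61/3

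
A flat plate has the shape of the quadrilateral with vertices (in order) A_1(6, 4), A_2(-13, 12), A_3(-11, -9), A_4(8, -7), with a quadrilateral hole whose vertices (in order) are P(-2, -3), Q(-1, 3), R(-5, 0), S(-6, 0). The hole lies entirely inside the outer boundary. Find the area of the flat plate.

286

Outer boundary:
Apply the shoelace (surveyor's) formula: 2A = Σ (x_i·y_{i+1} − x_{i+1}·y_i), indices taken mod 4.
Σ = (124) + (249) + (149) + (74) = 596
Area = |Σ|/2 = 298.
Hole:
P→Q: (-2)(3) − (-1)(-3) = -9
Q→R: (-1)(0) − (-5)(3) = 15
R→S: (-5)(0) − (-6)(0) = 0
S→P: (-6)(-3) − (-2)(0) = 18
Σ = 24
Area = |Σ|/2 = 12.
Net area = 298 − 12 = 286.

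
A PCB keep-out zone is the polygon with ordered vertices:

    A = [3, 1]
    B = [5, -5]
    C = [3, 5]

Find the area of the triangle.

4

Apply Gauss's area formula: 2A = Σ (x_i·y_{i+1} − x_{i+1}·y_i), indices taken mod 3.
Cross-terms: -20, 40, -12  ⇒  Σ = 8
Area = |Σ|/2 = 4.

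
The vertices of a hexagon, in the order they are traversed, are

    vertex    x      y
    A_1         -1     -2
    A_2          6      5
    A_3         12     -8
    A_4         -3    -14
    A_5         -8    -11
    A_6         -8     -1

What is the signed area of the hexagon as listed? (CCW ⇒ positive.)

Apply the surveyor's formula: 2A = Σ (x_i·y_{i+1} − x_{i+1}·y_i), indices taken mod 6.
Σ = (7) + (-108) + (-192) + (-79) + (-80) + (15) = -437
Signed area = Σ/2 = -218.5 (negative ⇒ clockwise traversal).

-218.5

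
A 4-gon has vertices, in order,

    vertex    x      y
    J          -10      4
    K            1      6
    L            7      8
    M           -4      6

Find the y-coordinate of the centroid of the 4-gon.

Apply the shoelace formula. First the cross-terms c_i = x_i·y_{i+1} − x_{i+1}·y_i:
  -64, -34, 74, 44  ⇒  2A = 20, A = 10.
Then Σ (y_i + y_{i+1})·c_i = 360, so ȳ = 360 / (6·10) = 6.

6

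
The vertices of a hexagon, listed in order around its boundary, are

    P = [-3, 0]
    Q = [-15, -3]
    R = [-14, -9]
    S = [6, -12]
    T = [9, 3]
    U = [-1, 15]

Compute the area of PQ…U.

316.5

Apply the shoelace formula: 2A = Σ (x_i·y_{i+1} − x_{i+1}·y_i), indices taken mod 6.
P→Q: (-3)(-3) − (-15)(0) = 9
Q→R: (-15)(-9) − (-14)(-3) = 93
R→S: (-14)(-12) − (6)(-9) = 222
S→T: (6)(3) − (9)(-12) = 126
T→U: (9)(15) − (-1)(3) = 138
U→P: (-1)(0) − (-3)(15) = 45
Σ = 633
Area = |Σ|/2 = 316.5.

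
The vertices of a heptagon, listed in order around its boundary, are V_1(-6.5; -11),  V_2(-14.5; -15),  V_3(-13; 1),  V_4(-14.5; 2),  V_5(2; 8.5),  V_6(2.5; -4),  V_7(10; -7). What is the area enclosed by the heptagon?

Apply the surveyor's formula: 2A = Σ (x_i·y_{i+1} − x_{i+1}·y_i), indices taken mod 7.
Σ = (-62) + (-209.5) + (-11.5) + (-127.25) + (-29.25) + (22.5) + (-155.5) = -572.5
Area = |Σ|/2 = 286.25.

286.25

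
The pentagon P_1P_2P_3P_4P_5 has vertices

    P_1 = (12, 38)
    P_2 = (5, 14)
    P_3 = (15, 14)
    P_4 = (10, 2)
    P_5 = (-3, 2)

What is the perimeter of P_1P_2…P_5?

|P_1P_2| = √((-7)² + (-24)²) = √625 = 25
|P_2P_3| = √((10)² + (0)²) = √100 = 10
|P_3P_4| = √((-5)² + (-12)²) = √169 = 13
|P_4P_5| = √((-13)² + (0)²) = √169 = 13
|P_5P_1| = √((15)² + (36)²) = √1521 = 39
Perimeter = 25 + 10 + 13 + 13 + 39 = 100.

100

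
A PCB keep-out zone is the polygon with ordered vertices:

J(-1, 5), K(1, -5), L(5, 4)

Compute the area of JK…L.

29

Cross-terms: 0, 29, 29  ⇒  Σ = 58
Area = |Σ|/2 = 29.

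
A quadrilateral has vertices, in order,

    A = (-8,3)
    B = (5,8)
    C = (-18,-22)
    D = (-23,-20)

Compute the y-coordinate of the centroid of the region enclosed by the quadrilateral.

-62/9

Apply the shoelace (surveyor's) formula. First the cross-terms c_i = x_i·y_{i+1} − x_{i+1}·y_i:
  -79, 34, -146, -229  ⇒  2A = -420, A = -210.
Then Σ (y_i + y_{i+1})·c_i = 8680, so ȳ = 8680 / (6·(-210)) = -62/9.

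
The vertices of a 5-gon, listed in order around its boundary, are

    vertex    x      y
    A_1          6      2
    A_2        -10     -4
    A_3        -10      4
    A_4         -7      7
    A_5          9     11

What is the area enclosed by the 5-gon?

Apply the surveyor's formula: 2A = Σ (x_i·y_{i+1} − x_{i+1}·y_i), indices taken mod 5.
Cross-terms: -4, -80, -42, -140, -48  ⇒  Σ = -314
Area = |Σ|/2 = 157.

157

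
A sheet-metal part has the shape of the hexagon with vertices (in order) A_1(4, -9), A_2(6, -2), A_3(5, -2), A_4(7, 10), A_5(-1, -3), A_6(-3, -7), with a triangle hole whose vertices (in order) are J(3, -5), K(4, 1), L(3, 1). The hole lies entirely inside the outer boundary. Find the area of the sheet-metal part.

72

Outer boundary:
Apply the shoelace formula: 2A = Σ (x_i·y_{i+1} − x_{i+1}·y_i), indices taken mod 6.
Σ = (46) + (-2) + (64) + (-11) + (-2) + (55) = 150
Area = |Σ|/2 = 75.
Hole:
Apply the shoelace (surveyor's) formula: 2A = Σ (x_i·y_{i+1} − x_{i+1}·y_i), indices taken mod 3.
Σ = (23) + (1) + (-18) = 6
Area = |Σ|/2 = 3.
Net area = 75 − 3 = 72.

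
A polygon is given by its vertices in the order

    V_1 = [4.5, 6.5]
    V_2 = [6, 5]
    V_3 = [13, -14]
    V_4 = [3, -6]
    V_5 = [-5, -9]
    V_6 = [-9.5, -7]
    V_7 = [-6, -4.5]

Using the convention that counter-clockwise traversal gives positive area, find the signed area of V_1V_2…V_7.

-163.5

Apply Gauss's area formula: 2A = Σ (x_i·y_{i+1} − x_{i+1}·y_i), indices taken mod 7.
Σ = (-16.5) + (-149) + (-36) + (-57) + (-50.5) + (0.75) + (-18.75) = -327
Signed area = Σ/2 = -163.5 (negative ⇒ clockwise traversal).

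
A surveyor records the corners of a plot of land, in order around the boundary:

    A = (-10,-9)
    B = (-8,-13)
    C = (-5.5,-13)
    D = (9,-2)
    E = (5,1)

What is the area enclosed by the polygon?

Σ = (58) + (32.5) + (128) + (19) + (-35) = 202.5
Area = |Σ|/2 = 101.25.

101.25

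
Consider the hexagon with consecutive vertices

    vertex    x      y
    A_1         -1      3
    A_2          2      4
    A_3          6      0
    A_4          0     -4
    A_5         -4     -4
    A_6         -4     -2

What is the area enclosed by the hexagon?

Apply the shoelace (surveyor's) formula: 2A = Σ (x_i·y_{i+1} − x_{i+1}·y_i), indices taken mod 6.
Cross-terms: -10, -24, -24, -16, -8, -14  ⇒  Σ = -96
Area = |Σ|/2 = 48.

48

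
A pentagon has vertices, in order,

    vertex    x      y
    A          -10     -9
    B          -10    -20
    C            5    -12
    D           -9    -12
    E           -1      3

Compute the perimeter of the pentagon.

74

|AB| = √((0)² + (-11)²) = √121 = 11
|BC| = √((15)² + (8)²) = √289 = 17
|CD| = √((-14)² + (0)²) = √196 = 14
|DE| = √((8)² + (15)²) = √289 = 17
|EA| = √((-9)² + (-12)²) = √225 = 15
Perimeter = 11 + 17 + 14 + 17 + 15 = 74.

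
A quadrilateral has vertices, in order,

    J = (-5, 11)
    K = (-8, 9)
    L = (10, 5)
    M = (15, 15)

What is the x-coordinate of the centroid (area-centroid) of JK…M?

Apply Gauss's area formula. First the cross-terms c_i = x_i·y_{i+1} − x_{i+1}·y_i:
  43, -130, 75, 240  ⇒  2A = 228, A = 114.
Then Σ (x_i + x_{i+1})·c_i = 3456, so x̄ = 3456 / (6·114) = 96/19.

96/19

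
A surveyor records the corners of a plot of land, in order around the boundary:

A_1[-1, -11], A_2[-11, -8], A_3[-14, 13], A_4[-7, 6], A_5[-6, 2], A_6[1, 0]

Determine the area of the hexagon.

176

Apply the shoelace formula: 2A = Σ (x_i·y_{i+1} − x_{i+1}·y_i), indices taken mod 6.
Σ = (-113) + (-255) + (7) + (22) + (-2) + (-11) = -352
Area = |Σ|/2 = 176.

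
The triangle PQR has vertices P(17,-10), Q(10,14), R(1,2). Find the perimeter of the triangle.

60

|PQ| = √((-7)² + (24)²) = √625 = 25
|QR| = √((-9)² + (-12)²) = √225 = 15
|RP| = √((16)² + (-12)²) = √400 = 20
Perimeter = 25 + 15 + 20 = 60.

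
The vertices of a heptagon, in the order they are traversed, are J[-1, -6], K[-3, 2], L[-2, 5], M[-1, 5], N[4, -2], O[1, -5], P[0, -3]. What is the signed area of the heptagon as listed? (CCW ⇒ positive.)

Σ = (-20) + (-11) + (-5) + (-18) + (-18) + (-3) + (-3) = -78
Signed area = Σ/2 = -39 (negative ⇒ clockwise traversal).

-39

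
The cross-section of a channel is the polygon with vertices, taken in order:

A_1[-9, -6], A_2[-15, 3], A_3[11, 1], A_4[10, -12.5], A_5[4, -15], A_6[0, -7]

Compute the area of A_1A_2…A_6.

Apply the surveyor's formula: 2A = Σ (x_i·y_{i+1} − x_{i+1}·y_i), indices taken mod 6.
Cross-terms: -117, -48, -147.5, -100, -28, -63  ⇒  Σ = -503.5
Area = |Σ|/2 = 251.75.

251.75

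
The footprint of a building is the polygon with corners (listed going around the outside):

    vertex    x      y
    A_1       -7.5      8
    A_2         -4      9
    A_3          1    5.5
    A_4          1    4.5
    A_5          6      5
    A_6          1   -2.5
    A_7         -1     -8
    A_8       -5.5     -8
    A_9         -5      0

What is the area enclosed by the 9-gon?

Apply the surveyor's formula: 2A = Σ (x_i·y_{i+1} − x_{i+1}·y_i), indices taken mod 9.
Σ = (-35.5) + (-31) + (-1) + (-22) + (-20) + (-10.5) + (-36) + (-40) + (-40) = -236
Area = |Σ|/2 = 118.

118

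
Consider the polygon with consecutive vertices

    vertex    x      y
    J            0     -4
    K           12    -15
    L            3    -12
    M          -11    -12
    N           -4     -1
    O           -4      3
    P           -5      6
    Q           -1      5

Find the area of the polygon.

148

Apply the shoelace formula: 2A = Σ (x_i·y_{i+1} − x_{i+1}·y_i), indices taken mod 8.
Σ = (48) + (-99) + (-168) + (-37) + (-16) + (-9) + (-19) + (4) = -296
Area = |Σ|/2 = 148.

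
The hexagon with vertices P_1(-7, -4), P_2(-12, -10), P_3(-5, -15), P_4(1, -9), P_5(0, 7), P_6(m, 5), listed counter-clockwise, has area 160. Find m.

-6

The doubled signed area Σ (x_i y_{i+1} − x_{i+1} y_i) is linear in m.
With m=0 it equals 254; the coefficient of m is -11 (from the two edges through P_6).
So -11·m + 254 = 2·160 = 320 ⇒ m = -6.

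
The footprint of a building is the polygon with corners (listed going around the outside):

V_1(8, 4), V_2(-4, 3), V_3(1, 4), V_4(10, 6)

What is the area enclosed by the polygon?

10.5

Apply Gauss's area formula: 2A = Σ (x_i·y_{i+1} − x_{i+1}·y_i), indices taken mod 4.
Cross-terms: 40, -19, -34, -8  ⇒  Σ = -21
Area = |Σ|/2 = 10.5.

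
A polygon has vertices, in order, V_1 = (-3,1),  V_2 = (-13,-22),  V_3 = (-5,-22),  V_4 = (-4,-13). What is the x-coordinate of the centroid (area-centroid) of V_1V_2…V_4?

Apply the shoelace formula. First the cross-terms c_i = x_i·y_{i+1} − x_{i+1}·y_i:
  79, 176, -23, -43  ⇒  2A = 189, A = 94.5.
Then Σ (x_i + x_{i+1})·c_i = -3924, so x̄ = -3924 / (6·94.5) = -436/63.

-436/63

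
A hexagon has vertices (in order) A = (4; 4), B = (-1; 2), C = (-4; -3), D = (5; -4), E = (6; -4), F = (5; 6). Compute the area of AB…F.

Σ = (12) + (11) + (31) + (4) + (56) + (-4) = 110
Area = |Σ|/2 = 55.

55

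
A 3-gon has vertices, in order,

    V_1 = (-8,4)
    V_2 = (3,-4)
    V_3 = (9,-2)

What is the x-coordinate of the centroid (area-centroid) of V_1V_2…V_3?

4/3

Apply the shoelace (surveyor's) formula. First the cross-terms c_i = x_i·y_{i+1} − x_{i+1}·y_i:
  20, 30, 20  ⇒  2A = 70, A = 35.
Then Σ (x_i + x_{i+1})·c_i = 280, so x̄ = 280 / (6·35) = 4/3.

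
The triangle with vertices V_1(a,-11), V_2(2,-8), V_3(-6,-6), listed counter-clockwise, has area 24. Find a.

Write out the shoelace sum; only the two edges meeting at V_1 involve a:
2·Area = [((-6)·(-11) − a·(-6)) + (a·(-8) − 2·(-11))] + -60
       = -2·a + 28 = 48
⇒ a = -10.

-10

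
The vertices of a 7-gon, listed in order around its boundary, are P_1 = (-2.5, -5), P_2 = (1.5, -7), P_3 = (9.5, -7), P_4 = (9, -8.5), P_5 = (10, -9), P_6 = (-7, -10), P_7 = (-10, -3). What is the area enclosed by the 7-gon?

Apply the shoelace (surveyor's) formula: 2A = Σ (x_i·y_{i+1} − x_{i+1}·y_i), indices taken mod 7.
Cross-terms: 25, 56, -17.75, 4, -163, -79, 42.5  ⇒  Σ = -132.25
Area = |Σ|/2 = 66.125.

66.125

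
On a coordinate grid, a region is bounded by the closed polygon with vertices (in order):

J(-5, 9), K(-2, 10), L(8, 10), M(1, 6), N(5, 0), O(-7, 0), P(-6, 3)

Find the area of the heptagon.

92

Cross-terms: -32, -100, 38, -30, 0, -21, -39  ⇒  Σ = -184
Area = |Σ|/2 = 92.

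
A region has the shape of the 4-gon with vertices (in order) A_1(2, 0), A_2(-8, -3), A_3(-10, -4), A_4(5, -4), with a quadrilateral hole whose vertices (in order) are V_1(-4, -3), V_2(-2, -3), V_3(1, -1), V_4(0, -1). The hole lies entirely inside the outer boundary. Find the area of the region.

Outer boundary:
Σ = (-6) + (2) + (60) + (8) = 64
Area = |Σ|/2 = 32.
Hole:
Cross-terms: 6, 5, -1, -4  ⇒  Σ = 6
Area = |Σ|/2 = 3.
Net area = 32 − 3 = 29.

29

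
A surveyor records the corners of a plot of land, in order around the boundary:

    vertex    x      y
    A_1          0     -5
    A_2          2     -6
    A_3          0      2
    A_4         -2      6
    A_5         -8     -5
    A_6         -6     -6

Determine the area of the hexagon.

Apply Gauss's area formula: 2A = Σ (x_i·y_{i+1} − x_{i+1}·y_i), indices taken mod 6.
Cross-terms: 10, 4, 4, 58, 18, 30  ⇒  Σ = 124
Area = |Σ|/2 = 62.

62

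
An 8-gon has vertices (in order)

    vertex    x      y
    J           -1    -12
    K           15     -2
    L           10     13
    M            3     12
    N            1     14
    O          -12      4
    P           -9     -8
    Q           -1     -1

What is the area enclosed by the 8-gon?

Apply the shoelace (surveyor's) formula: 2A = Σ (x_i·y_{i+1} − x_{i+1}·y_i), indices taken mod 8.
Σ = (182) + (215) + (81) + (30) + (172) + (132) + (1) + (11) = 824
Area = |Σ|/2 = 412.

412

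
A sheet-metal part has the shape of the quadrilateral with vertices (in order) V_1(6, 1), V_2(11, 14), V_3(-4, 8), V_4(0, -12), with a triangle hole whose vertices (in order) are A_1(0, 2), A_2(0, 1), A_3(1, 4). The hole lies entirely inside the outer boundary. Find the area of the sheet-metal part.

Outer boundary:
Apply the shoelace formula: 2A = Σ (x_i·y_{i+1} − x_{i+1}·y_i), indices taken mod 4.
Σ = (73) + (144) + (48) + (72) = 337
Area = |Σ|/2 = 168.5.
Hole:
Σ = (0) + (-1) + (2) = 1
Area = |Σ|/2 = 0.5.
Net area = 168.5 − 0.5 = 168.

168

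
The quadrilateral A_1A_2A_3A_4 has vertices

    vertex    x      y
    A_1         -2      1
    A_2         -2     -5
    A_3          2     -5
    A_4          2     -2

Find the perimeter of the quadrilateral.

18

|A_1A_2| = √((0)² + (-6)²) = √36 = 6
|A_2A_3| = √((4)² + (0)²) = √16 = 4
|A_3A_4| = √((0)² + (3)²) = √9 = 3
|A_4A_1| = √((-4)² + (3)²) = √25 = 5
Perimeter = 6 + 4 + 3 + 5 = 18.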